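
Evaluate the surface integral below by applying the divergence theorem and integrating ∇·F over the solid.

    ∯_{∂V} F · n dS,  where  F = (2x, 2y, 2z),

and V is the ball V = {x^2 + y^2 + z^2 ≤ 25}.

By the divergence theorem,

    ∯_{∂V} F · n dS = ∭_V (∇ · F) dV.

Compute the divergence:
    ∇ · F = ∂F_x/∂x + ∂F_y/∂y + ∂F_z/∂z = 2 + 2 + 2 = 6.

In spherical coordinates, x = ρ sin(φ) cos(θ), y = ρ sin(φ) sin(θ), z = ρ cos(φ), dV = ρ^2 sin(φ) dρ dφ dθ, with 0 ≤ ρ ≤ 5, 0 ≤ φ ≤ π, 0 ≤ θ ≤ 2π.

The integrand, after substitution and multiplying by the volume element, becomes (6) · ρ^2 sin(φ), so

    ∭_V (∇·F) dV = ∫_0^{2π} ∫_0^{π} ∫_0^{5} (6) · ρ^2 sin(φ) dρ dφ dθ.

Inner (ρ from 0 to 5): 250sin(φ).
Middle (φ from 0 to π): 500.
Outer (θ from 0 to 2π): 1000π.

Therefore ∯_{∂V} F · n dS = 1000π.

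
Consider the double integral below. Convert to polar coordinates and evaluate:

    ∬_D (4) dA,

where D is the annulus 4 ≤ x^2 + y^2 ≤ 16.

The region D is 2 ≤ r ≤ 4, 0 ≤ θ ≤ 2π in polar coordinates, where x = r cos(θ), y = r sin(θ), and dA = r dr dθ.

Under the substitution, the integrand becomes 4, so

    ∬_D (4) dA = ∫_{0}^{2π} ∫_{2}^{4} (4) · r dr dθ.

Inner integral (in r): ∫_{2}^{4} (4) · r dr = 24.

Outer integral (in θ): ∫_{0}^{2π} (24) dθ = 48π.

Therefore ∬_D (4) dA = 48π.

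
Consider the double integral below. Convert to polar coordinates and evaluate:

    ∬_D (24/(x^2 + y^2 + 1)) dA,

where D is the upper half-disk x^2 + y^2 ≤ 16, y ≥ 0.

The region D is 0 ≤ r ≤ 4, 0 ≤ θ ≤ π in polar coordinates, where x = r cos(θ), y = r sin(θ), and dA = r dr dθ.

Under the substitution, the integrand becomes 24/(r^2 + 1), so

    ∬_D (24/(x^2 + y^2 + 1)) dA = ∫_{0}^{π} ∫_{0}^{4} (24/(r^2 + 1)) · r dr dθ.

Inner integral (in r): ∫_{0}^{4} (24/(r^2 + 1)) · r dr = log(582622237229761).

Outer integral (in θ): ∫_{0}^{π} (log(582622237229761)) dθ = log(582622237229761^π).

Therefore ∬_D (24/(x^2 + y^2 + 1)) dA = log(582622237229761^π).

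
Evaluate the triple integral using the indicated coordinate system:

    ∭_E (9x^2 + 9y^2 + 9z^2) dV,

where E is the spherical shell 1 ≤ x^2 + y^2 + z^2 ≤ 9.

In spherical coordinates, x = ρ sin(φ) cos(θ), y = ρ sin(φ) sin(θ), z = ρ cos(φ), and dV = ρ^2 sin(φ) dρ dφ dθ.

The integrand becomes 9ρ^2, so

    ∭_E (9x^2 + 9y^2 + 9z^2) dV = ∫_{0}^{2π} ∫_{0}^{π} ∫_{1}^{3} (9ρ^2) · ρ^2 sin(φ) dρ dφ dθ.

Inner (ρ): 2178sin(φ)/5.
Middle (φ): 4356/5.
Outer (θ): 8712π/5.

Therefore the triple integral equals 8712π/5.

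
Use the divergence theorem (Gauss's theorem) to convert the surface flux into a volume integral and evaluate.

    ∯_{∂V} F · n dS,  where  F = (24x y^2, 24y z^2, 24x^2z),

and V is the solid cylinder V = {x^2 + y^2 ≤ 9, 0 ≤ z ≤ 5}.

By the divergence theorem,

    ∯_{∂V} F · n dS = ∭_V (∇ · F) dV.

Compute the divergence:
    ∇ · F = ∂F_x/∂x + ∂F_y/∂y + ∂F_z/∂z = 24y^2 + 24z^2 + 24x^2 = 24x^2 + 24y^2 + 24z^2.

In cylindrical coordinates, x = r cos(θ), y = r sin(θ), z = z, dV = r dr dθ dz, with 0 ≤ r ≤ 3, 0 ≤ θ ≤ 2π, 0 ≤ z ≤ 5.

The integrand, after substitution and multiplying by the volume element, becomes (24r^2 + 24z^2) · r, so

    ∭_V (∇·F) dV = ∫_0^{2π} ∫_0^{3} ∫_0^{5} (24r^2 + 24z^2) · r dz dr dθ.

Inner (z from 0 to 5): 120r^3 + 1000r.
Middle (r from 0 to 3): 6930.
Outer (θ from 0 to 2π): 13860π.

Therefore ∯_{∂V} F · n dS = 13860π.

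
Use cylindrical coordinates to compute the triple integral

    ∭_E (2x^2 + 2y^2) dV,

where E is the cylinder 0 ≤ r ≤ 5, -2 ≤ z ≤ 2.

In cylindrical coordinates, x = r cos(θ), y = r sin(θ), z = z, and dV = r dr dθ dz.

The integrand becomes 2r^2, so

    ∭_E (2x^2 + 2y^2) dV = ∫_{0}^{2π} ∫_{0}^{5} ∫_{-2}^{2} (2r^2) · r dz dr dθ.

Inner (z): 8r^3.
Middle (r from 0 to 5): 1250.
Outer (θ): 2500π.

Therefore the triple integral equals 2500π.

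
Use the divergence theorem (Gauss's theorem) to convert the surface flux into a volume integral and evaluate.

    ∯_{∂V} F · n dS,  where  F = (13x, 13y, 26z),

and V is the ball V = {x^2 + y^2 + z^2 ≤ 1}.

By the divergence theorem,

    ∯_{∂V} F · n dS = ∭_V (∇ · F) dV.

Compute the divergence:
    ∇ · F = ∂F_x/∂x + ∂F_y/∂y + ∂F_z/∂z = 13 + 13 + 26 = 52.

In spherical coordinates, x = ρ sin(φ) cos(θ), y = ρ sin(φ) sin(θ), z = ρ cos(φ), dV = ρ^2 sin(φ) dρ dφ dθ, with 0 ≤ ρ ≤ 1, 0 ≤ φ ≤ π, 0 ≤ θ ≤ 2π.

The integrand, after substitution and multiplying by the volume element, becomes (52) · ρ^2 sin(φ), so

    ∭_V (∇·F) dV = ∫_0^{2π} ∫_0^{π} ∫_0^{1} (52) · ρ^2 sin(φ) dρ dφ dθ.

Inner (ρ from 0 to 1): 52sin(φ)/3.
Middle (φ from 0 to π): 104/3.
Outer (θ from 0 to 2π): 208π/3.

Therefore ∯_{∂V} F · n dS = 208π/3.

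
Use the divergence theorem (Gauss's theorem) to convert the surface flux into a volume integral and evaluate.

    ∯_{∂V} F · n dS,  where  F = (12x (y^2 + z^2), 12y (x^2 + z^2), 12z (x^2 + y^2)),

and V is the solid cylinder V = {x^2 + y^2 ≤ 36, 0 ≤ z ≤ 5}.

By the divergence theorem,

    ∯_{∂V} F · n dS = ∭_V (∇ · F) dV.

Compute the divergence:
    ∇ · F = ∂F_x/∂x + ∂F_y/∂y + ∂F_z/∂z = 12y^2 + 12z^2 + 12x^2 + 12z^2 + 12x^2 + 12y^2 = 24x^2 + 24y^2 + 24z^2.

In cylindrical coordinates, x = r cos(θ), y = r sin(θ), z = z, dV = r dr dθ dz, with 0 ≤ r ≤ 6, 0 ≤ θ ≤ 2π, 0 ≤ z ≤ 5.

The integrand, after substitution and multiplying by the volume element, becomes (24r^2 + 24z^2) · r, so

    ∭_V (∇·F) dV = ∫_0^{2π} ∫_0^{6} ∫_0^{5} (24r^2 + 24z^2) · r dz dr dθ.

Inner (z from 0 to 5): 120r^3 + 1000r.
Middle (r from 0 to 6): 56880.
Outer (θ from 0 to 2π): 113760π.

Therefore ∯_{∂V} F · n dS = 113760π.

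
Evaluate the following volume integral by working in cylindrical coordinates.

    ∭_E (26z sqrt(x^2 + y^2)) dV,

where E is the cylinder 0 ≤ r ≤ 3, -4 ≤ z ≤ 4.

In cylindrical coordinates, x = r cos(θ), y = r sin(θ), z = z, and dV = r dr dθ dz.

The integrand becomes 26r z, so

    ∭_E (26z sqrt(x^2 + y^2)) dV = ∫_{0}^{2π} ∫_{0}^{3} ∫_{-4}^{4} (26r z) · r dz dr dθ.

Inner (z): 0.
Middle (r from 0 to 3): 0.
Outer (θ): 0.

Therefore the triple integral equals 0.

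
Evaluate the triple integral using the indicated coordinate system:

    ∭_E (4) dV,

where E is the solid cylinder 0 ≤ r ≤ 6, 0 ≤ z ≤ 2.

In cylindrical coordinates, x = r cos(θ), y = r sin(θ), z = z, and dV = r dr dθ dz.

The integrand becomes 4, so

    ∭_E (4) dV = ∫_{0}^{2π} ∫_{0}^{6} ∫_{0}^{2} (4) · r dz dr dθ.

Inner (z): 8r.
Middle (r from 0 to 6): 144.
Outer (θ): 288π.

Therefore the triple integral equals 288π.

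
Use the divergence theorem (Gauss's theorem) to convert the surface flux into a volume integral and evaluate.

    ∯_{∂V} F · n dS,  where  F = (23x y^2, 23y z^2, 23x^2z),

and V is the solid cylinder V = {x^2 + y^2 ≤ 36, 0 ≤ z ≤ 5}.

By the divergence theorem,

    ∯_{∂V} F · n dS = ∭_V (∇ · F) dV.

Compute the divergence:
    ∇ · F = ∂F_x/∂x + ∂F_y/∂y + ∂F_z/∂z = 23y^2 + 23z^2 + 23x^2 = 23x^2 + 23y^2 + 23z^2.

In cylindrical coordinates, x = r cos(θ), y = r sin(θ), z = z, dV = r dr dθ dz, with 0 ≤ r ≤ 6, 0 ≤ θ ≤ 2π, 0 ≤ z ≤ 5.

The integrand, after substitution and multiplying by the volume element, becomes (23r^2 + 23z^2) · r, so

    ∭_V (∇·F) dV = ∫_0^{2π} ∫_0^{6} ∫_0^{5} (23r^2 + 23z^2) · r dz dr dθ.

Inner (z from 0 to 5): 115r (r^2 + 25/3).
Middle (r from 0 to 6): 54510.
Outer (θ from 0 to 2π): 109020π.

Therefore ∯_{∂V} F · n dS = 109020π.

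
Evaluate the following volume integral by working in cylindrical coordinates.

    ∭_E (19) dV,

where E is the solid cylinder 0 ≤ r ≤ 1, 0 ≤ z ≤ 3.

In cylindrical coordinates, x = r cos(θ), y = r sin(θ), z = z, and dV = r dr dθ dz.

The integrand becomes 19, so

    ∭_E (19) dV = ∫_{0}^{2π} ∫_{0}^{1} ∫_{0}^{3} (19) · r dz dr dθ.

Inner (z): 57r.
Middle (r from 0 to 1): 57/2.
Outer (θ): 57π.

Therefore the triple integral equals 57π.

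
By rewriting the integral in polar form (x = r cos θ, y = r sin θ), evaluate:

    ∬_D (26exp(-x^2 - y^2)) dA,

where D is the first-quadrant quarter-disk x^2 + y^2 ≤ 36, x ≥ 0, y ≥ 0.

The region D is 0 ≤ r ≤ 6, 0 ≤ θ ≤ π/2 in polar coordinates, where x = r cos(θ), y = r sin(θ), and dA = r dr dθ.

Under the substitution, the integrand becomes 26exp(-r^2), so

    ∬_D (26exp(-x^2 - y^2)) dA = ∫_{0}^{π/2} ∫_{0}^{6} (26exp(-r^2)) · r dr dθ.

Inner integral (in r): ∫_{0}^{6} (26exp(-r^2)) · r dr = 13 - 13exp(-36).

Outer integral (in θ): ∫_{0}^{π/2} (13 - 13exp(-36)) dθ = -13π (1 - exp(36))exp(-36)/2.

Therefore ∬_D (26exp(-x^2 - y^2)) dA = -13π (1 - exp(36))exp(-36)/2.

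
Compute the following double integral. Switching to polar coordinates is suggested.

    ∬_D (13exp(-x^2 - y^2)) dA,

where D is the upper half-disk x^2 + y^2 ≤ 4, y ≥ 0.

The region D is 0 ≤ r ≤ 2, 0 ≤ θ ≤ π in polar coordinates, where x = r cos(θ), y = r sin(θ), and dA = r dr dθ.

Under the substitution, the integrand becomes 13exp(-r^2), so

    ∬_D (13exp(-x^2 - y^2)) dA = ∫_{0}^{π} ∫_{0}^{2} (13exp(-r^2)) · r dr dθ.

Inner integral (in r): ∫_{0}^{2} (13exp(-r^2)) · r dr = 13/2 - 13exp(-4)/2.

Outer integral (in θ): ∫_{0}^{π} (13/2 - 13exp(-4)/2) dθ = -13π (1 - exp(4))exp(-4)/2.

Therefore ∬_D (13exp(-x^2 - y^2)) dA = -13π (1 - exp(4))exp(-4)/2.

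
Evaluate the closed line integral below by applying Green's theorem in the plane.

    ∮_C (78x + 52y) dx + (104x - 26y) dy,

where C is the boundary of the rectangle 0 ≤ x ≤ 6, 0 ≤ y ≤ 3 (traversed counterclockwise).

Green's theorem converts the closed line integral into a double integral over the enclosed region D:

    ∮_C P dx + Q dy = ∬_D (∂Q/∂x - ∂P/∂y) dA.

Here P = 78x + 52y, Q = 104x - 26y, so

    ∂Q/∂x = 104,    ∂P/∂y = 52,
    ∂Q/∂x - ∂P/∂y = 52.

D is the region 0 ≤ x ≤ 6, 0 ≤ y ≤ 3. Evaluating the double integral:

    ∬_D (52) dA = ∫_0^{6} ∫_0^{3} (52) dy dx.

Inner (y from 0 to 3): 156.
Outer (x from 0 to 6): 936.

Therefore ∮_C P dx + Q dy = 936.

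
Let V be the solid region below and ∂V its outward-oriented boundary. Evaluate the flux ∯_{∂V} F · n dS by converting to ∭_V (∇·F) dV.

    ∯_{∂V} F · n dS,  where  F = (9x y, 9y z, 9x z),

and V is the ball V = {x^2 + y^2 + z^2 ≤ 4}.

By the divergence theorem,

    ∯_{∂V} F · n dS = ∭_V (∇ · F) dV.

Compute the divergence:
    ∇ · F = ∂F_x/∂x + ∂F_y/∂y + ∂F_z/∂z = 9y + 9z + 9x = 9x + 9y + 9z.

In spherical coordinates, x = ρ sin(φ) cos(θ), y = ρ sin(φ) sin(θ), z = ρ cos(φ), dV = ρ^2 sin(φ) dρ dφ dθ, with 0 ≤ ρ ≤ 2, 0 ≤ φ ≤ π, 0 ≤ θ ≤ 2π.

The integrand, after substitution and multiplying by the volume element, becomes (9ρ (sqrt(2)sin(φ)sin(θ + π/4) + cos(φ))) · ρ^2 sin(φ), so

    ∭_V (∇·F) dV = ∫_0^{2π} ∫_0^{π} ∫_0^{2} (9ρ (sqrt(2)sin(φ)sin(θ + π/4) + cos(φ))) · ρ^2 sin(φ) dρ dφ dθ.

Inner (ρ from 0 to 2): 36(sqrt(2)sin(φ)sin(θ + π/4) + cos(φ))sin(φ).
Middle (φ from 0 to π): 18sqrt(2)π sin(θ + π/4).
Outer (θ from 0 to 2π): 0.

Therefore ∯_{∂V} F · n dS = 0.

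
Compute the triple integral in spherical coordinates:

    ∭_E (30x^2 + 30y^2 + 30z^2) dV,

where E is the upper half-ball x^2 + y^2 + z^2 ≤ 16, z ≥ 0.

In spherical coordinates, x = ρ sin(φ) cos(θ), y = ρ sin(φ) sin(θ), z = ρ cos(φ), and dV = ρ^2 sin(φ) dρ dφ dθ.

The integrand becomes 30ρ^2, so

    ∭_E (30x^2 + 30y^2 + 30z^2) dV = ∫_{0}^{2π} ∫_{0}^{π/2} ∫_{0}^{4} (30ρ^2) · ρ^2 sin(φ) dρ dφ dθ.

Inner (ρ): 6144sin(φ).
Middle (φ): 6144.
Outer (θ): 12288π.

Therefore the triple integral equals 12288π.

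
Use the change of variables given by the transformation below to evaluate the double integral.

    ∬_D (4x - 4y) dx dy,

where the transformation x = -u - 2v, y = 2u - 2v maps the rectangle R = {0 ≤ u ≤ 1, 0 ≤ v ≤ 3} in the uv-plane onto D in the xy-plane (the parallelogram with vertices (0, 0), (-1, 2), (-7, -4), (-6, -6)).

Compute the Jacobian determinant of (x, y) with respect to (u, v):

    ∂(x,y)/∂(u,v) = | -1  -2 | = (-1)(-2) - (-2)(2) = 6.
                   | 2  -2 |

Its absolute value is |J| = 6 (the area scaling factor).

Substituting x = -u - 2v, y = 2u - 2v into the integrand,

    4x - 4y → -12u,

so the integral becomes

    ∬_R (-12u) · |J| du dv = ∫_0^1 ∫_0^3 (-72u) dv du.

Inner (v): -216u.
Outer (u): -108.

Therefore ∬_D (4x - 4y) dx dy = -108.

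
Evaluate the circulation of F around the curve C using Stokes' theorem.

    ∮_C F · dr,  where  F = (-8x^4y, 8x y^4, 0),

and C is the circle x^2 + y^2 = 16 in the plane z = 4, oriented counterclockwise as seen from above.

Let S be the flat disk x^2 + y^2 ≤ 16 in the plane z = 4, with upward unit normal n̂ = ẑ. By Stokes' theorem,

    ∮_C F · dr = ∬_S (∇ × F) · n̂ dS = ∬_D (curl F)_z dA,

where D is the disk x^2 + y^2 ≤ 16.

Compute the curl of F = (-8x^4y, 8x y^4, 0):
    (∇ × F)_x = ∂F_z/∂y - ∂F_y/∂z = 0,
    (∇ × F)_y = ∂F_x/∂z - ∂F_z/∂x = 0,
    (∇ × F)_z = ∂F_y/∂x - ∂F_x/∂y = 8x^4 + 8y^4.

On z = 4, (curl F)_z = 8x^4 + 8y^4.

Convert to polar (x = r cos θ, y = r sin θ, dA = r dr dθ); the integrand becomes 8r^4(sin(θ)^4 + cos(θ)^4), so

    ∬_D (curl F)_z dA = ∫_0^{2π} ∫_0^{4} (8r^4(sin(θ)^4 + cos(θ)^4)) · r dr dθ.

Inner (r from 0 to 4): 16384sin(θ)^4/3 + 16384cos(θ)^4/3.
Outer (θ from 0 to 2π): 8192π.

Therefore ∮_C F · dr = 8192π.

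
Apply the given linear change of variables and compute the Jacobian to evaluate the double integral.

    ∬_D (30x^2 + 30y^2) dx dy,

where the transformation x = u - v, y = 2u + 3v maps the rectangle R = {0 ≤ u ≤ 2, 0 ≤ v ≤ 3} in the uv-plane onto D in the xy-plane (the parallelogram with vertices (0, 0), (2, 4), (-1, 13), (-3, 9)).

Compute the Jacobian determinant of (x, y) with respect to (u, v):

    ∂(x,y)/∂(u,v) = | 1  -1 | = (1)(3) - (-1)(2) = 5.
                   | 2  3 |

Its absolute value is |J| = 5 (the area scaling factor).

Substituting x = u - v, y = 2u + 3v into the integrand,

    30x^2 + 30y^2 → 150u^2 + 300u v + 300v^2,

so the integral becomes

    ∬_R (150u^2 + 300u v + 300v^2) · |J| du dv = ∫_0^2 ∫_0^3 (750u^2 + 1500u v + 1500v^2) dv du.

Inner (v): 2250u^2 + 6750u + 13500.
Outer (u): 46500.

Therefore ∬_D (30x^2 + 30y^2) dx dy = 46500.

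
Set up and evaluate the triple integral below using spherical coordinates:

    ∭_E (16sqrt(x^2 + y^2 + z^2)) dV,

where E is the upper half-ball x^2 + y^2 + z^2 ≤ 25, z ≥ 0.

In spherical coordinates, x = ρ sin(φ) cos(θ), y = ρ sin(φ) sin(θ), z = ρ cos(φ), and dV = ρ^2 sin(φ) dρ dφ dθ.

The integrand becomes 16ρ, so

    ∭_E (16sqrt(x^2 + y^2 + z^2)) dV = ∫_{0}^{2π} ∫_{0}^{π/2} ∫_{0}^{5} (16ρ) · ρ^2 sin(φ) dρ dφ dθ.

Inner (ρ): 2500sin(φ).
Middle (φ): 2500.
Outer (θ): 5000π.

Therefore the triple integral equals 5000π.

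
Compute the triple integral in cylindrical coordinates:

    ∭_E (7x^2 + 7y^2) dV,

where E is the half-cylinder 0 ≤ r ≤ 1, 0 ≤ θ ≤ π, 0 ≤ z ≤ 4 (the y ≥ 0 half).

In cylindrical coordinates, x = r cos(θ), y = r sin(θ), z = z, and dV = r dr dθ dz.

The integrand becomes 7r^2, so

    ∭_E (7x^2 + 7y^2) dV = ∫_{0}^{π} ∫_{0}^{1} ∫_{0}^{4} (7r^2) · r dz dr dθ.

Inner (z): 28r^3.
Middle (r from 0 to 1): 7.
Outer (θ): 7π.

Therefore the triple integral equals 7π.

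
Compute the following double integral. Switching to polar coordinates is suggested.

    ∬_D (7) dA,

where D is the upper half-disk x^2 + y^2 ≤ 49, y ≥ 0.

The region D is 0 ≤ r ≤ 7, 0 ≤ θ ≤ π in polar coordinates, where x = r cos(θ), y = r sin(θ), and dA = r dr dθ.

Under the substitution, the integrand becomes 7, so

    ∬_D (7) dA = ∫_{0}^{π} ∫_{0}^{7} (7) · r dr dθ.

Inner integral (in r): ∫_{0}^{7} (7) · r dr = 343/2.

Outer integral (in θ): ∫_{0}^{π} (343/2) dθ = 343π/2.

Therefore ∬_D (7) dA = 343π/2.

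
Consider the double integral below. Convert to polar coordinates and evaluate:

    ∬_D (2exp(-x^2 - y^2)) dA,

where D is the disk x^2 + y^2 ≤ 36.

The region D is 0 ≤ r ≤ 6, 0 ≤ θ ≤ 2π in polar coordinates, where x = r cos(θ), y = r sin(θ), and dA = r dr dθ.

Under the substitution, the integrand becomes 2exp(-r^2), so

    ∬_D (2exp(-x^2 - y^2)) dA = ∫_{0}^{2π} ∫_{0}^{6} (2exp(-r^2)) · r dr dθ.

Inner integral (in r): ∫_{0}^{6} (2exp(-r^2)) · r dr = 1 - exp(-36).

Outer integral (in θ): ∫_{0}^{2π} (1 - exp(-36)) dθ = -2π exp(-36) + 2π.

Therefore ∬_D (2exp(-x^2 - y^2)) dA = -2π exp(-36) + 2π.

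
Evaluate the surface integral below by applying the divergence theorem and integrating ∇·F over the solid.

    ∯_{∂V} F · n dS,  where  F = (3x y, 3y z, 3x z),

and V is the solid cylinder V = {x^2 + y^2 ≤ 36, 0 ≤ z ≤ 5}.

By the divergence theorem,

    ∯_{∂V} F · n dS = ∭_V (∇ · F) dV.

Compute the divergence:
    ∇ · F = ∂F_x/∂x + ∂F_y/∂y + ∂F_z/∂z = 3y + 3z + 3x = 3x + 3y + 3z.

In cylindrical coordinates, x = r cos(θ), y = r sin(θ), z = z, dV = r dr dθ dz, with 0 ≤ r ≤ 6, 0 ≤ θ ≤ 2π, 0 ≤ z ≤ 5.

The integrand, after substitution and multiplying by the volume element, becomes (3sqrt(2)r sin(θ + π/4) + 3z) · r, so

    ∭_V (∇·F) dV = ∫_0^{2π} ∫_0^{6} ∫_0^{5} (3sqrt(2)r sin(θ + π/4) + 3z) · r dz dr dθ.

Inner (z from 0 to 5): 15r (2sqrt(2)r sin(θ + π/4) + 5)/2.
Middle (r from 0 to 6): 1080sqrt(2)sin(θ + π/4) + 675.
Outer (θ from 0 to 2π): 1350π.

Therefore ∯_{∂V} F · n dS = 1350π.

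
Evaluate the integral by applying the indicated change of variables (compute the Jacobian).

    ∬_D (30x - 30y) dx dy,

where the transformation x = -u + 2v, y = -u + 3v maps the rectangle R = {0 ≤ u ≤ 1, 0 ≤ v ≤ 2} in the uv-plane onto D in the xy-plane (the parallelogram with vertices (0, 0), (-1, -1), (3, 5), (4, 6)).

Compute the Jacobian determinant of (x, y) with respect to (u, v):

    ∂(x,y)/∂(u,v) = | -1  2 | = (-1)(3) - (2)(-1) = -1.
                   | -1  3 |

Its absolute value is |J| = 1 (the area scaling factor).

Substituting x = -u + 2v, y = -u + 3v into the integrand,

    30x - 30y → -30v,

so the integral becomes

    ∬_R (-30v) · |J| du dv = ∫_0^1 ∫_0^2 (-30v) dv du.

Inner (v): -60.
Outer (u): -60.

Therefore ∬_D (30x - 30y) dx dy = -60.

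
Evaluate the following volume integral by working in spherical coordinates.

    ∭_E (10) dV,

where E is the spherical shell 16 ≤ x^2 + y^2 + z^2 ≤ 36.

In spherical coordinates, x = ρ sin(φ) cos(θ), y = ρ sin(φ) sin(θ), z = ρ cos(φ), and dV = ρ^2 sin(φ) dρ dφ dθ.

The integrand becomes 10, so

    ∭_E (10) dV = ∫_{0}^{2π} ∫_{0}^{π} ∫_{4}^{6} (10) · ρ^2 sin(φ) dρ dφ dθ.

Inner (ρ): 1520sin(φ)/3.
Middle (φ): 3040/3.
Outer (θ): 6080π/3.

Therefore the triple integral equals 6080π/3.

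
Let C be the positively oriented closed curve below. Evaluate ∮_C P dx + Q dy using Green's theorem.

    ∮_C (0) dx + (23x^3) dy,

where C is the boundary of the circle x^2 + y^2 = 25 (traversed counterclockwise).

Green's theorem converts the closed line integral into a double integral over the enclosed region D:

    ∮_C P dx + Q dy = ∬_D (∂Q/∂x - ∂P/∂y) dA.

Here P = 0, Q = 23x^3, so

    ∂Q/∂x = 69x^2,    ∂P/∂y = 0,
    ∂Q/∂x - ∂P/∂y = 69x^2.

D is the region x^2 + y^2 ≤ 25. Evaluating the double integral:

In polar coordinates (x = r cos θ, y = r sin θ, dA = r dr dθ) the integrand becomes 69r^2cos(θ)^2, so

    ∬_D (69x^2) dA = ∫_0^{2π} ∫_0^{5} (69r^2cos(θ)^2) · r dr dθ.

Inner (r from 0 to 5): 43125cos(θ)^2/4.
Outer (θ from 0 to 2π): 43125π/4.

Therefore ∮_C P dx + Q dy = 43125π/4.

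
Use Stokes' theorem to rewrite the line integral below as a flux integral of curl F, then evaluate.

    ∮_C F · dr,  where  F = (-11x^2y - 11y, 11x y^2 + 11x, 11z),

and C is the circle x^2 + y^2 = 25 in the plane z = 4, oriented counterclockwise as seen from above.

Let S be the flat disk x^2 + y^2 ≤ 25 in the plane z = 4, with upward unit normal n̂ = ẑ. By Stokes' theorem,

    ∮_C F · dr = ∬_S (∇ × F) · n̂ dS = ∬_D (curl F)_z dA,

where D is the disk x^2 + y^2 ≤ 25.

Compute the curl of F = (-11x^2y - 11y, 11x y^2 + 11x, 11z):
    (∇ × F)_x = ∂F_z/∂y - ∂F_y/∂z = 0,
    (∇ × F)_y = ∂F_x/∂z - ∂F_z/∂x = 0,
    (∇ × F)_z = ∂F_y/∂x - ∂F_x/∂y = 11x^2 + 11y^2 + 22.

On z = 4, (curl F)_z = 11x^2 + 11y^2 + 22.

Convert to polar (x = r cos θ, y = r sin θ, dA = r dr dθ); the integrand becomes 11r^2 + 22, so

    ∬_D (curl F)_z dA = ∫_0^{2π} ∫_0^{5} (11r^2 + 22) · r dr dθ.

Inner (r from 0 to 5): 7975/4.
Outer (θ from 0 to 2π): 7975π/2.

Therefore ∮_C F · dr = 7975π/2.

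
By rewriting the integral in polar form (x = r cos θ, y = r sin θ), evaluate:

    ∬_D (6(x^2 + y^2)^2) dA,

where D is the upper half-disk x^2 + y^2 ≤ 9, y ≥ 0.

The region D is 0 ≤ r ≤ 3, 0 ≤ θ ≤ π in polar coordinates, where x = r cos(θ), y = r sin(θ), and dA = r dr dθ.

Under the substitution, the integrand becomes 6r^4, so

    ∬_D (6(x^2 + y^2)^2) dA = ∫_{0}^{π} ∫_{0}^{3} (6r^4) · r dr dθ.

Inner integral (in r): ∫_{0}^{3} (6r^4) · r dr = 729.

Outer integral (in θ): ∫_{0}^{π} (729) dθ = 729π.

Therefore ∬_D (6(x^2 + y^2)^2) dA = 729π.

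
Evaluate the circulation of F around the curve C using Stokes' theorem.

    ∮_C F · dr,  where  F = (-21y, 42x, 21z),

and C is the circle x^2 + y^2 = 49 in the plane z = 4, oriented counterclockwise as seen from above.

Let S be the flat disk x^2 + y^2 ≤ 49 in the plane z = 4, with upward unit normal n̂ = ẑ. By Stokes' theorem,

    ∮_C F · dr = ∬_S (∇ × F) · n̂ dS = ∬_D (curl F)_z dA,

where D is the disk x^2 + y^2 ≤ 49.

Compute the curl of F = (-21y, 42x, 21z):
    (∇ × F)_x = ∂F_z/∂y - ∂F_y/∂z = 0,
    (∇ × F)_y = ∂F_x/∂z - ∂F_z/∂x = 0,
    (∇ × F)_z = ∂F_y/∂x - ∂F_x/∂y = 63.

On z = 4, (curl F)_z = 63.

Convert to polar (x = r cos θ, y = r sin θ, dA = r dr dθ); the integrand becomes 63, so

    ∬_D (curl F)_z dA = ∫_0^{2π} ∫_0^{7} (63) · r dr dθ.

Inner (r from 0 to 7): 3087/2.
Outer (θ from 0 to 2π): 3087π.

Therefore ∮_C F · dr = 3087π.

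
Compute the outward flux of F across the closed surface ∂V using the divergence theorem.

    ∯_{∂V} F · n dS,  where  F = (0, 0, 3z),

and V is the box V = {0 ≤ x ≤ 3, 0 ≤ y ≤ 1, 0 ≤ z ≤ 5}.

By the divergence theorem,

    ∯_{∂V} F · n dS = ∭_V (∇ · F) dV.

Compute the divergence:
    ∇ · F = ∂F_x/∂x + ∂F_y/∂y + ∂F_z/∂z = 0 + 0 + 3 = 3.

V is a rectangular box, so dV = dx dy dz with 0 ≤ x ≤ 3, 0 ≤ y ≤ 1, 0 ≤ z ≤ 5.

Integrate (3) over V as an iterated integral:

    ∭_V (∇·F) dV = ∫_0^{3} ∫_0^{1} ∫_0^{5} (3) dz dy dx.

Inner (z from 0 to 5): 15.
Middle (y from 0 to 1): 15.
Outer (x from 0 to 3): 45.

Therefore ∯_{∂V} F · n dS = 45.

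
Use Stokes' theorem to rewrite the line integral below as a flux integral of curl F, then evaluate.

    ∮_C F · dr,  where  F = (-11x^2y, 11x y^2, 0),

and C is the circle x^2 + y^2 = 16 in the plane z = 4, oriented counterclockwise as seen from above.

Let S be the flat disk x^2 + y^2 ≤ 16 in the plane z = 4, with upward unit normal n̂ = ẑ. By Stokes' theorem,

    ∮_C F · dr = ∬_S (∇ × F) · n̂ dS = ∬_D (curl F)_z dA,

where D is the disk x^2 + y^2 ≤ 16.

Compute the curl of F = (-11x^2y, 11x y^2, 0):
    (∇ × F)_x = ∂F_z/∂y - ∂F_y/∂z = 0,
    (∇ × F)_y = ∂F_x/∂z - ∂F_z/∂x = 0,
    (∇ × F)_z = ∂F_y/∂x - ∂F_x/∂y = 11x^2 + 11y^2.

On z = 4, (curl F)_z = 11x^2 + 11y^2.

Convert to polar (x = r cos θ, y = r sin θ, dA = r dr dθ); the integrand becomes 11r^2, so

    ∬_D (curl F)_z dA = ∫_0^{2π} ∫_0^{4} (11r^2) · r dr dθ.

Inner (r from 0 to 4): 704.
Outer (θ from 0 to 2π): 1408π.

Therefore ∮_C F · dr = 1408π.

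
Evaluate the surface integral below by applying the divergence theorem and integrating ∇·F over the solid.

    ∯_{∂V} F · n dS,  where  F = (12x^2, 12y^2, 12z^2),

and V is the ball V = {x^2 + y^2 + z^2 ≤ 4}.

By the divergence theorem,

    ∯_{∂V} F · n dS = ∭_V (∇ · F) dV.

Compute the divergence:
    ∇ · F = ∂F_x/∂x + ∂F_y/∂y + ∂F_z/∂z = 24x + 24y + 24z.

In spherical coordinates, x = ρ sin(φ) cos(θ), y = ρ sin(φ) sin(θ), z = ρ cos(φ), dV = ρ^2 sin(φ) dρ dφ dθ, with 0 ≤ ρ ≤ 2, 0 ≤ φ ≤ π, 0 ≤ θ ≤ 2π.

The integrand, after substitution and multiplying by the volume element, becomes (24ρ (sqrt(2)sin(φ)sin(θ + π/4) + cos(φ))) · ρ^2 sin(φ), so

    ∭_V (∇·F) dV = ∫_0^{2π} ∫_0^{π} ∫_0^{2} (24ρ (sqrt(2)sin(φ)sin(θ + π/4) + cos(φ))) · ρ^2 sin(φ) dρ dφ dθ.

Inner (ρ from 0 to 2): 96(sqrt(2)sin(φ)sin(θ + π/4) + cos(φ))sin(φ).
Middle (φ from 0 to π): 48sqrt(2)π sin(θ + π/4).
Outer (θ from 0 to 2π): 0.

Therefore ∯_{∂V} F · n dS = 0.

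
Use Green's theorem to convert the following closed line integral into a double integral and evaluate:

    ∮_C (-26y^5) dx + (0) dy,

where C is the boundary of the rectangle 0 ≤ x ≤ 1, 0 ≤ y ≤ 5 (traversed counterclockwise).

Green's theorem converts the closed line integral into a double integral over the enclosed region D:

    ∮_C P dx + Q dy = ∬_D (∂Q/∂x - ∂P/∂y) dA.

Here P = -26y^5, Q = 0, so

    ∂Q/∂x = 0,    ∂P/∂y = -130y^4,
    ∂Q/∂x - ∂P/∂y = 130y^4.

D is the region 0 ≤ x ≤ 1, 0 ≤ y ≤ 5. Evaluating the double integral:

    ∬_D (130y^4) dA = ∫_0^{1} ∫_0^{5} (130y^4) dy dx.

Inner (y from 0 to 5): 81250.
Outer (x from 0 to 1): 81250.

Therefore ∮_C P dx + Q dy = 81250.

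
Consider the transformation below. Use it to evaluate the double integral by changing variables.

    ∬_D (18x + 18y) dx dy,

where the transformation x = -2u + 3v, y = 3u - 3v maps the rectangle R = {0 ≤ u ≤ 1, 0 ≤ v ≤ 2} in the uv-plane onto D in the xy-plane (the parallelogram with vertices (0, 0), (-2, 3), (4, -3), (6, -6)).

Compute the Jacobian determinant of (x, y) with respect to (u, v):

    ∂(x,y)/∂(u,v) = | -2  3 | = (-2)(-3) - (3)(3) = -3.
                   | 3  -3 |

Its absolute value is |J| = 3 (the area scaling factor).

Substituting x = -2u + 3v, y = 3u - 3v into the integrand,

    18x + 18y → 18u,

so the integral becomes

    ∬_R (18u) · |J| du dv = ∫_0^1 ∫_0^2 (54u) dv du.

Inner (v): 108u.
Outer (u): 54.

Therefore ∬_D (18x + 18y) dx dy = 54.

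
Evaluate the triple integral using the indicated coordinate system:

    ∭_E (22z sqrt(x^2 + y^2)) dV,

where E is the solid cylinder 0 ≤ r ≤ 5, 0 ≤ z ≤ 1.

In cylindrical coordinates, x = r cos(θ), y = r sin(θ), z = z, and dV = r dr dθ dz.

The integrand becomes 22r z, so

    ∭_E (22z sqrt(x^2 + y^2)) dV = ∫_{0}^{2π} ∫_{0}^{5} ∫_{0}^{1} (22r z) · r dz dr dθ.

Inner (z): 11r^2.
Middle (r from 0 to 5): 1375/3.
Outer (θ): 2750π/3.

Therefore the triple integral equals 2750π/3.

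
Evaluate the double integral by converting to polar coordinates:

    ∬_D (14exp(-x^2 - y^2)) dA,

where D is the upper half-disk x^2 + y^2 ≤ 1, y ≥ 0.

The region D is 0 ≤ r ≤ 1, 0 ≤ θ ≤ π in polar coordinates, where x = r cos(θ), y = r sin(θ), and dA = r dr dθ.

Under the substitution, the integrand becomes 14exp(-r^2), so

    ∬_D (14exp(-x^2 - y^2)) dA = ∫_{0}^{π} ∫_{0}^{1} (14exp(-r^2)) · r dr dθ.

Inner integral (in r): ∫_{0}^{1} (14exp(-r^2)) · r dr = 7 - 7exp(-1).

Outer integral (in θ): ∫_{0}^{π} (7 - 7exp(-1)) dθ = -7π exp(-1) + 7π.

Therefore ∬_D (14exp(-x^2 - y^2)) dA = -7π exp(-1) + 7π.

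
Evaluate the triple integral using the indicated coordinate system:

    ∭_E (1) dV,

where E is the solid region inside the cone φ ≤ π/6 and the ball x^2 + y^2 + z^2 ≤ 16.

In spherical coordinates, x = ρ sin(φ) cos(θ), y = ρ sin(φ) sin(θ), z = ρ cos(φ), and dV = ρ^2 sin(φ) dρ dφ dθ.

The integrand becomes 1, so

    ∭_E (1) dV = ∫_{0}^{2π} ∫_{0}^{π/6} ∫_{0}^{4} (1) · ρ^2 sin(φ) dρ dφ dθ.

Inner (ρ): 64sin(φ)/3.
Middle (φ): 64/3 - 32sqrt(3)/3.
Outer (θ): 64π (2 - sqrt(3))/3.

Therefore the triple integral equals 64π (2 - sqrt(3))/3.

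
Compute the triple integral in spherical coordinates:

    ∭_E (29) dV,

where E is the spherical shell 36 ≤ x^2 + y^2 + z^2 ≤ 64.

In spherical coordinates, x = ρ sin(φ) cos(θ), y = ρ sin(φ) sin(θ), z = ρ cos(φ), and dV = ρ^2 sin(φ) dρ dφ dθ.

The integrand becomes 29, so

    ∭_E (29) dV = ∫_{0}^{2π} ∫_{0}^{π} ∫_{6}^{8} (29) · ρ^2 sin(φ) dρ dφ dθ.

Inner (ρ): 8584sin(φ)/3.
Middle (φ): 17168/3.
Outer (θ): 34336π/3.

Therefore the triple integral equals 34336π/3.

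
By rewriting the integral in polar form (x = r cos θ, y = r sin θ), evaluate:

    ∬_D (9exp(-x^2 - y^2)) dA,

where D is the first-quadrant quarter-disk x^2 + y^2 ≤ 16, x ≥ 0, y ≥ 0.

The region D is 0 ≤ r ≤ 4, 0 ≤ θ ≤ π/2 in polar coordinates, where x = r cos(θ), y = r sin(θ), and dA = r dr dθ.

Under the substitution, the integrand becomes 9exp(-r^2), so

    ∬_D (9exp(-x^2 - y^2)) dA = ∫_{0}^{π/2} ∫_{0}^{4} (9exp(-r^2)) · r dr dθ.

Inner integral (in r): ∫_{0}^{4} (9exp(-r^2)) · r dr = 9/2 - 9exp(-16)/2.

Outer integral (in θ): ∫_{0}^{π/2} (9/2 - 9exp(-16)/2) dθ = -9π (1 - exp(16))exp(-16)/4.

Therefore ∬_D (9exp(-x^2 - y^2)) dA = -9π (1 - exp(16))exp(-16)/4.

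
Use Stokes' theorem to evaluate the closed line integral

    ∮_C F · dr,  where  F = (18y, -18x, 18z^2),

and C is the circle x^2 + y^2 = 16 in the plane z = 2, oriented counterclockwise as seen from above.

Let S be the flat disk x^2 + y^2 ≤ 16 in the plane z = 2, with upward unit normal n̂ = ẑ. By Stokes' theorem,

    ∮_C F · dr = ∬_S (∇ × F) · n̂ dS = ∬_D (curl F)_z dA,

where D is the disk x^2 + y^2 ≤ 16.

Compute the curl of F = (18y, -18x, 18z^2):
    (∇ × F)_x = ∂F_z/∂y - ∂F_y/∂z = 0,
    (∇ × F)_y = ∂F_x/∂z - ∂F_z/∂x = 0,
    (∇ × F)_z = ∂F_y/∂x - ∂F_x/∂y = -36.

On z = 2, (curl F)_z = -36.

Convert to polar (x = r cos θ, y = r sin θ, dA = r dr dθ); the integrand becomes -36, so

    ∬_D (curl F)_z dA = ∫_0^{2π} ∫_0^{4} (-36) · r dr dθ.

Inner (r from 0 to 4): -288.
Outer (θ from 0 to 2π): -576π.

Therefore ∮_C F · dr = -576π.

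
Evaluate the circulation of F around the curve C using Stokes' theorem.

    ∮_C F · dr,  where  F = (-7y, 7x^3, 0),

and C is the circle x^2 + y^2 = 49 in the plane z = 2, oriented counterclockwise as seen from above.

Let S be the flat disk x^2 + y^2 ≤ 49 in the plane z = 2, with upward unit normal n̂ = ẑ. By Stokes' theorem,

    ∮_C F · dr = ∬_S (∇ × F) · n̂ dS = ∬_D (curl F)_z dA,

where D is the disk x^2 + y^2 ≤ 49.

Compute the curl of F = (-7y, 7x^3, 0):
    (∇ × F)_x = ∂F_z/∂y - ∂F_y/∂z = 0,
    (∇ × F)_y = ∂F_x/∂z - ∂F_z/∂x = 0,
    (∇ × F)_z = ∂F_y/∂x - ∂F_x/∂y = 21x^2 + 7.

On z = 2, (curl F)_z = 21x^2 + 7.

Convert to polar (x = r cos θ, y = r sin θ, dA = r dr dθ); the integrand becomes 21r^2cos(θ)^2 + 7, so

    ∬_D (curl F)_z dA = ∫_0^{2π} ∫_0^{7} (21r^2cos(θ)^2 + 7) · r dr dθ.

Inner (r from 0 to 7): 50421cos(θ)^2/4 + 343/2.
Outer (θ from 0 to 2π): 51793π/4.

Therefore ∮_C F · dr = 51793π/4.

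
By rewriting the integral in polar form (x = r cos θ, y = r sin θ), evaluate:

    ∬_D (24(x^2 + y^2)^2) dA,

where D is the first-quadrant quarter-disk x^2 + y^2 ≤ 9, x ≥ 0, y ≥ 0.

The region D is 0 ≤ r ≤ 3, 0 ≤ θ ≤ π/2 in polar coordinates, where x = r cos(θ), y = r sin(θ), and dA = r dr dθ.

Under the substitution, the integrand becomes 24r^4, so

    ∬_D (24(x^2 + y^2)^2) dA = ∫_{0}^{π/2} ∫_{0}^{3} (24r^4) · r dr dθ.

Inner integral (in r): ∫_{0}^{3} (24r^4) · r dr = 2916.

Outer integral (in θ): ∫_{0}^{π/2} (2916) dθ = 1458π.

Therefore ∬_D (24(x^2 + y^2)^2) dA = 1458π.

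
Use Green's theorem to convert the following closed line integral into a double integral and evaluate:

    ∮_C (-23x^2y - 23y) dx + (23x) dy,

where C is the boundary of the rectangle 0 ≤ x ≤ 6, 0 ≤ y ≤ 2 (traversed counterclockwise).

Green's theorem converts the closed line integral into a double integral over the enclosed region D:

    ∮_C P dx + Q dy = ∬_D (∂Q/∂x - ∂P/∂y) dA.

Here P = -23x^2y - 23y, Q = 23x, so

    ∂Q/∂x = 23,    ∂P/∂y = -23x^2 - 23,
    ∂Q/∂x - ∂P/∂y = 23x^2 + 46.

D is the region 0 ≤ x ≤ 6, 0 ≤ y ≤ 2. Evaluating the double integral:

    ∬_D (23x^2 + 46) dA = ∫_0^{6} ∫_0^{2} (23x^2 + 46) dy dx.

Inner (y from 0 to 2): 46x^2 + 92.
Outer (x from 0 to 6): 3864.

Therefore ∮_C P dx + Q dy = 3864.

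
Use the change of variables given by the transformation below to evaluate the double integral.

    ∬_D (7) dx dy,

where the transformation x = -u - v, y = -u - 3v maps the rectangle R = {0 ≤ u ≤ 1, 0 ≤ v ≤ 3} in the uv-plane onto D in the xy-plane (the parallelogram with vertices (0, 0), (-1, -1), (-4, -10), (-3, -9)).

Compute the Jacobian determinant of (x, y) with respect to (u, v):

    ∂(x,y)/∂(u,v) = | -1  -1 | = (-1)(-3) - (-1)(-1) = 2.
                   | -1  -3 |

Its absolute value is |J| = 2 (the area scaling factor).

Substituting x = -u - v, y = -u - 3v into the integrand,

    7 → 7,

so the integral becomes

    ∬_R (7) · |J| du dv = ∫_0^1 ∫_0^3 (14) dv du.

Inner (v): 42.
Outer (u): 42.

Therefore ∬_D (7) dx dy = 42.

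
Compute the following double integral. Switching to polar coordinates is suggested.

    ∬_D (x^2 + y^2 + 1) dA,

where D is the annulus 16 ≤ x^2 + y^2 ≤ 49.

The region D is 4 ≤ r ≤ 7, 0 ≤ θ ≤ 2π in polar coordinates, where x = r cos(θ), y = r sin(θ), and dA = r dr dθ.

Under the substitution, the integrand becomes r^2 + 1, so

    ∬_D (x^2 + y^2 + 1) dA = ∫_{0}^{2π} ∫_{4}^{7} (r^2 + 1) · r dr dθ.

Inner integral (in r): ∫_{4}^{7} (r^2 + 1) · r dr = 2211/4.

Outer integral (in θ): ∫_{0}^{2π} (2211/4) dθ = 2211π/2.

Therefore ∬_D (x^2 + y^2 + 1) dA = 2211π/2.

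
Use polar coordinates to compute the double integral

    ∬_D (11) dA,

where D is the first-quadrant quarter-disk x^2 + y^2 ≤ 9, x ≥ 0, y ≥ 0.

The region D is 0 ≤ r ≤ 3, 0 ≤ θ ≤ π/2 in polar coordinates, where x = r cos(θ), y = r sin(θ), and dA = r dr dθ.

Under the substitution, the integrand becomes 11, so

    ∬_D (11) dA = ∫_{0}^{π/2} ∫_{0}^{3} (11) · r dr dθ.

Inner integral (in r): ∫_{0}^{3} (11) · r dr = 99/2.

Outer integral (in θ): ∫_{0}^{π/2} (99/2) dθ = 99π/4.

Therefore ∬_D (11) dA = 99π/4.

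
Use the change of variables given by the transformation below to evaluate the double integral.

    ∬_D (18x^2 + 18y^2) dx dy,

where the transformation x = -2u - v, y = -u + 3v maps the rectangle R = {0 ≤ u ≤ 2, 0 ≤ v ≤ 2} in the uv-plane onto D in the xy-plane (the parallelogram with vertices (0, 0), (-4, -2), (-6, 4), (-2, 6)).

Compute the Jacobian determinant of (x, y) with respect to (u, v):

    ∂(x,y)/∂(u,v) = | -2  -1 | = (-2)(3) - (-1)(-1) = -7.
                   | -1  3 |

Its absolute value is |J| = 7 (the area scaling factor).

Substituting x = -2u - v, y = -u + 3v into the integrand,

    18x^2 + 18y^2 → 90u^2 - 36u v + 180v^2,

so the integral becomes

    ∬_R (90u^2 - 36u v + 180v^2) · |J| du dv = ∫_0^2 ∫_0^2 (630u^2 - 252u v + 1260v^2) dv du.

Inner (v): 1260u^2 - 504u + 3360.
Outer (u): 9072.

Therefore ∬_D (18x^2 + 18y^2) dx dy = 9072.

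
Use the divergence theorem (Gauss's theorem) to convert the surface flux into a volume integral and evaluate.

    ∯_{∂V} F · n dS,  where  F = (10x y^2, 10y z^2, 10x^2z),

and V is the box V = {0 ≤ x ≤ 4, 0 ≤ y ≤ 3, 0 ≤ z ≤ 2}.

By the divergence theorem,

    ∯_{∂V} F · n dS = ∭_V (∇ · F) dV.

Compute the divergence:
    ∇ · F = ∂F_x/∂x + ∂F_y/∂y + ∂F_z/∂z = 10y^2 + 10z^2 + 10x^2 = 10x^2 + 10y^2 + 10z^2.

V is a rectangular box, so dV = dx dy dz with 0 ≤ x ≤ 4, 0 ≤ y ≤ 3, 0 ≤ z ≤ 2.

Integrate (10x^2 + 10y^2 + 10z^2) over V as an iterated integral:

    ∭_V (∇·F) dV = ∫_0^{4} ∫_0^{3} ∫_0^{2} (10x^2 + 10y^2 + 10z^2) dz dy dx.

Inner (z from 0 to 2): 20x^2 + 20y^2 + 80/3.
Middle (y from 0 to 3): 60x^2 + 260.
Outer (x from 0 to 4): 2320.

Therefore ∯_{∂V} F · n dS = 2320.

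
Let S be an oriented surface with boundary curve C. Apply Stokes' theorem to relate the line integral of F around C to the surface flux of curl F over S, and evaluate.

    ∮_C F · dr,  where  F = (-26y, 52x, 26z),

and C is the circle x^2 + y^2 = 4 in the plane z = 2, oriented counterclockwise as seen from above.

Let S be the flat disk x^2 + y^2 ≤ 4 in the plane z = 2, with upward unit normal n̂ = ẑ. By Stokes' theorem,

    ∮_C F · dr = ∬_S (∇ × F) · n̂ dS = ∬_D (curl F)_z dA,

where D is the disk x^2 + y^2 ≤ 4.

Compute the curl of F = (-26y, 52x, 26z):
    (∇ × F)_x = ∂F_z/∂y - ∂F_y/∂z = 0,
    (∇ × F)_y = ∂F_x/∂z - ∂F_z/∂x = 0,
    (∇ × F)_z = ∂F_y/∂x - ∂F_x/∂y = 78.

On z = 2, (curl F)_z = 78.

Convert to polar (x = r cos θ, y = r sin θ, dA = r dr dθ); the integrand becomes 78, so

    ∬_D (curl F)_z dA = ∫_0^{2π} ∫_0^{2} (78) · r dr dθ.

Inner (r from 0 to 2): 156.
Outer (θ from 0 to 2π): 312π.

Therefore ∮_C F · dr = 312π.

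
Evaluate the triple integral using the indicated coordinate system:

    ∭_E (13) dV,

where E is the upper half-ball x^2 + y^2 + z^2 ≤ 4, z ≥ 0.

In spherical coordinates, x = ρ sin(φ) cos(θ), y = ρ sin(φ) sin(θ), z = ρ cos(φ), and dV = ρ^2 sin(φ) dρ dφ dθ.

The integrand becomes 13, so

    ∭_E (13) dV = ∫_{0}^{2π} ∫_{0}^{π/2} ∫_{0}^{2} (13) · ρ^2 sin(φ) dρ dφ dθ.

Inner (ρ): 104sin(φ)/3.
Middle (φ): 104/3.
Outer (θ): 208π/3.

Therefore the triple integral equals 208π/3.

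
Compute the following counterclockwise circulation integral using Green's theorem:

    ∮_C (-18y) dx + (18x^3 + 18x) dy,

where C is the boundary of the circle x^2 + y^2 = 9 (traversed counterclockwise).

Green's theorem converts the closed line integral into a double integral over the enclosed region D:

    ∮_C P dx + Q dy = ∬_D (∂Q/∂x - ∂P/∂y) dA.

Here P = -18y, Q = 18x^3 + 18x, so

    ∂Q/∂x = 54x^2 + 18,    ∂P/∂y = -18,
    ∂Q/∂x - ∂P/∂y = 54x^2 + 36.

D is the region x^2 + y^2 ≤ 9. Evaluating the double integral:

In polar coordinates (x = r cos θ, y = r sin θ, dA = r dr dθ) the integrand becomes 54r^2cos(θ)^2 + 36, so

    ∬_D (54x^2 + 36) dA = ∫_0^{2π} ∫_0^{3} (54r^2cos(θ)^2 + 36) · r dr dθ.

Inner (r from 0 to 3): 2187cos(θ)^2/2 + 162.
Outer (θ from 0 to 2π): 2835π/2.

Therefore ∮_C P dx + Q dy = 2835π/2.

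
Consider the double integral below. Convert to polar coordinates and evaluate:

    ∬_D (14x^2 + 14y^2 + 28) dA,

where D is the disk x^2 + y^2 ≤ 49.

The region D is 0 ≤ r ≤ 7, 0 ≤ θ ≤ 2π in polar coordinates, where x = r cos(θ), y = r sin(θ), and dA = r dr dθ.

Under the substitution, the integrand becomes 14r^2 + 28, so

    ∬_D (14x^2 + 14y^2 + 28) dA = ∫_{0}^{2π} ∫_{0}^{7} (14r^2 + 28) · r dr dθ.

Inner integral (in r): ∫_{0}^{7} (14r^2 + 28) · r dr = 18179/2.

Outer integral (in θ): ∫_{0}^{2π} (18179/2) dθ = 18179π.

Therefore ∬_D (14x^2 + 14y^2 + 28) dA = 18179π.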